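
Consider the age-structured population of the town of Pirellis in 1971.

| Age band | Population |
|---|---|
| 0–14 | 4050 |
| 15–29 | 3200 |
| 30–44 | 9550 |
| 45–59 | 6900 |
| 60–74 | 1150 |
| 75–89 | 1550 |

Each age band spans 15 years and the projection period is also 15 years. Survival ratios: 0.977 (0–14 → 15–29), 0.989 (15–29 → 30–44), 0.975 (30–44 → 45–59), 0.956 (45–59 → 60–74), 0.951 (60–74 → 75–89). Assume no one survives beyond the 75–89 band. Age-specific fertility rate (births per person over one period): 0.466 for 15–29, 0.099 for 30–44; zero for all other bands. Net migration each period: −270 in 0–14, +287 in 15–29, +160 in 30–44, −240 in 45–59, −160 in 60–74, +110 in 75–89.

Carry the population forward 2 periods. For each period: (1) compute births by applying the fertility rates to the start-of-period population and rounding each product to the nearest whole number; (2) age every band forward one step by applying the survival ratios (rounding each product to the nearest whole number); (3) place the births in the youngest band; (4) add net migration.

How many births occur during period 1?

2436

Let band 1 be 0–14 through band 6 = 75–89.
Period 1.
Births: 3200 * 0.466 = 1491, 9550 * 0.099 = 945 → 2436
Band 2: 4050 * 0.977 = 3957
Band 3: 3200 * 0.989 = 3165
Band 4: 9550 * 0.975 = 9311
Band 5: 6900 * 0.956 = 6596
Band 6: 1150 * 0.951 = 1094
Net migration: Band 1 − 270 → 2166; Band 2 + 287 → 4244; Band 3 + 160 → 3325; Band 4 − 240 → 9071; Band 5 − 160 → 6436; Band 6 + 110 → 1204
Population now: 0–14=2166, 15–29=4244, 30–44=3325, 45–59=9071, 60–74=6436, 75–89=1204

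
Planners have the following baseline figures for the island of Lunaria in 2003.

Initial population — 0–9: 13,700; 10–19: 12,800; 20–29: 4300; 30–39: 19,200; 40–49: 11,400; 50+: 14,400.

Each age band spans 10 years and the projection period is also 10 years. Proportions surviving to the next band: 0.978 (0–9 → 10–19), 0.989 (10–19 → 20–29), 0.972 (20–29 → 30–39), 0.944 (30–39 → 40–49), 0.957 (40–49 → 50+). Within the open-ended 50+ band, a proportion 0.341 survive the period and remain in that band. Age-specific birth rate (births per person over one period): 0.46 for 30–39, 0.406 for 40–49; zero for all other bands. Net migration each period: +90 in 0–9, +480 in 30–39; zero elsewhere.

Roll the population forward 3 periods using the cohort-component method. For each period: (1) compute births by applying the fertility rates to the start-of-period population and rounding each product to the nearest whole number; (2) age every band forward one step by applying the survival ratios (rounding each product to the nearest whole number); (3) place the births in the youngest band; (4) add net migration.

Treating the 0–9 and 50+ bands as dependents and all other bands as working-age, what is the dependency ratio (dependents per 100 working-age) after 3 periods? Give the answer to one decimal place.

41.2

— Period 1 —
Births: 19200 × 0.46 = 8832, 11400 × 0.406 = 4628 → total 13460
10–19: 13700 × 0.978 = 13399
20–29: 12800 × 0.989 = 12659
30–39: 4300 × 0.972 = 4180
40–49: 19200 × 0.944 = 18125
50+: 11400 × 0.957 + 14400 × 0.341 = 10910 + 4910 = 15820
Net migration: 0–9 + 90 → 13550; 30–39 + 480 → 4660
Giving 13550 / 13399 / 12659 / 4660 / 18125 / 15820.
— Period 2 —
Births: 4660 × 0.46 = 2144, 18125 × 0.406 = 7359 → total 9503
10–19: 13550 × 0.978 = 13252
20–29: 13399 × 0.989 = 13252
30–39: 12659 × 0.972 = 12305
40–49: 4660 × 0.944 = 4399
50+: 18125 × 0.957 + 15820 × 0.341 = 17346 + 5395 = 22741
Net migration: 0–9 + 90 → 9593; 30–39 + 480 → 12785
Giving 9593 / 13252 / 13252 / 12785 / 4399 / 22741.
— Period 3 —
Births: 12785 × 0.46 = 5881, 4399 × 0.406 = 1786 → total 7667
10–19: 9593 × 0.978 = 9382
20–29: 13252 × 0.989 = 13106
30–39: 13252 × 0.972 = 12881
40–49: 12785 × 0.944 = 12069
50+: 4399 × 0.957 + 22741 × 0.341 = 4210 + 7755 = 11965
Net migration: 0–9 + 90 → 7757; 30–39 + 480 → 13361
Giving 7757 / 9382 / 13106 / 13361 / 12069 / 11965.
Dependents (band 0–9 + band 50+) = 7757 + 11965 = 19722; working-age = 47918; ratio = 19722/47918 × 100 = 41.2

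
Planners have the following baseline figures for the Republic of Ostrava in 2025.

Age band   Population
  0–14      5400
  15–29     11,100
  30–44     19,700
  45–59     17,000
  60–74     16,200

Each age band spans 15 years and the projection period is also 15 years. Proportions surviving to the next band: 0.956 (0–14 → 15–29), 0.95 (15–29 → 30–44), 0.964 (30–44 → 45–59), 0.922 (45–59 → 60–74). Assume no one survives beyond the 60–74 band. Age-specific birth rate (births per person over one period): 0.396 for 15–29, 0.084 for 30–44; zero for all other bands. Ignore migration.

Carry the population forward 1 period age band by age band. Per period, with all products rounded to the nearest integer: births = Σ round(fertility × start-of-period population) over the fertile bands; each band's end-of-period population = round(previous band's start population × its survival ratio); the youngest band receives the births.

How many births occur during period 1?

[period 1]
Births: 11100 × 0.396 = 4396  |  19700 × 0.084 = 1655 — total 6051
15–29: 5400 × 0.956 = 5162
30–44: 11100 × 0.95 = 10545
45–59: 19700 × 0.964 = 18991
60–74: 17000 × 0.922 = 15674
Population now: 0–14=6051, 15–29=5162, 30–44=10545, 45–59=18991, 60–74=15674

6051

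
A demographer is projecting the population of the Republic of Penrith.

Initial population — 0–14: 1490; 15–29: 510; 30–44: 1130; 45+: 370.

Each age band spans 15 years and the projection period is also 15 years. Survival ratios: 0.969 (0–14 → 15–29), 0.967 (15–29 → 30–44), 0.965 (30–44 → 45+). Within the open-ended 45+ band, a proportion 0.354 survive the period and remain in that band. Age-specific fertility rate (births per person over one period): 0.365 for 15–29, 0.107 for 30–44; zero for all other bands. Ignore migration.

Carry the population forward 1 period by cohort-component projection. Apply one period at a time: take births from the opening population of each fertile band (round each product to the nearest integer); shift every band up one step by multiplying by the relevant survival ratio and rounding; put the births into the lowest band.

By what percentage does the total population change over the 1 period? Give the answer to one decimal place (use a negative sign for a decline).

-1.0

Period 1.
Births: 510 * 0.365 = 186  |  1130 * 0.107 = 121 → total 307
15–29: 1490 * 0.969 = 1444
30–44: 510 * 0.967 = 493
45+: 1130 * 0.965 + 370 * 0.354 = 1090 + 131 = 1221
Population now: 0–14=307, 15–29=1444, 30–44=493, 45+=1221
Total: 3500 → 3465; change = -35; percentage change = -1.0%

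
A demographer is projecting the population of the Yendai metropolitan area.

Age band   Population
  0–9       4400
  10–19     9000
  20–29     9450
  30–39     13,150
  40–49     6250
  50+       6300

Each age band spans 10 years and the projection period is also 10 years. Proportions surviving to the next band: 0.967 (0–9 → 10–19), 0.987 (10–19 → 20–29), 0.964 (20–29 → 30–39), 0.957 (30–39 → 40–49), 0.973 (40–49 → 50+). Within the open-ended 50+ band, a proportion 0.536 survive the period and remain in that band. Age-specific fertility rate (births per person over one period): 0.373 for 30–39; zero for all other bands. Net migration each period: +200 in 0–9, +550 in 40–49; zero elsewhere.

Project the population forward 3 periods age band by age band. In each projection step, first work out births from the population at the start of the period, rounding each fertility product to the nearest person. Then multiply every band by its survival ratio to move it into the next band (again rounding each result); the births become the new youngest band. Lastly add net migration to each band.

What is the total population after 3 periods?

43125

Let band 1 be 0–9 through band 6 = 50+.
[period 1]
Births: 13150 * 0.373 = 4905
Band 2: 4400 * 0.967 = 4255
Band 3: 9000 * 0.987 = 8883
Band 4: 9450 * 0.964 = 9110
Band 5: 13150 * 0.957 = 12585
Band 6: 6250 * 0.973 + 6300 * 0.536 = 6081 + 3377 = 9458
Net migration: Band 1 + 200 → 5105; Band 5 + 550 → 13135
Population now: 0–9=5105, 10–19=4255, 20–29=8883, 30–39=9110, 40–49=13135, 50+=9458
[period 2]
Births: 9110 * 0.373 = 3398
Band 2: 5105 * 0.967 = 4937
Band 3: 4255 * 0.987 = 4200
Band 4: 8883 * 0.964 = 8563
Band 5: 9110 * 0.957 = 8718
Band 6: 13135 * 0.973 + 9458 * 0.536 = 12780 + 5069 = 17849
Net migration: Band 1 + 200 → 3598; Band 5 + 550 → 9268
Population now: 0–9=3598, 10–19=4937, 20–29=4200, 30–39=8563, 40–49=9268, 50+=17849
[period 3]
Births: 8563 * 0.373 = 3194
Band 2: 3598 * 0.967 = 3479
Band 3: 4937 * 0.987 = 4873
Band 4: 4200 * 0.964 = 4049
Band 5: 8563 * 0.957 = 8195
Band 6: 9268 * 0.973 + 17849 * 0.536 = 9018 + 9567 = 18585
Net migration: Band 1 + 200 → 3394; Band 5 + 550 → 8745
Population now: 0–9=3394, 10–19=3479, 20–29=4873, 30–39=4049, 40–49=8745, 50+=18585
Total after period 3: 3394 + 3479 + 4873 + 4049 + 8745 + 18585 = 43125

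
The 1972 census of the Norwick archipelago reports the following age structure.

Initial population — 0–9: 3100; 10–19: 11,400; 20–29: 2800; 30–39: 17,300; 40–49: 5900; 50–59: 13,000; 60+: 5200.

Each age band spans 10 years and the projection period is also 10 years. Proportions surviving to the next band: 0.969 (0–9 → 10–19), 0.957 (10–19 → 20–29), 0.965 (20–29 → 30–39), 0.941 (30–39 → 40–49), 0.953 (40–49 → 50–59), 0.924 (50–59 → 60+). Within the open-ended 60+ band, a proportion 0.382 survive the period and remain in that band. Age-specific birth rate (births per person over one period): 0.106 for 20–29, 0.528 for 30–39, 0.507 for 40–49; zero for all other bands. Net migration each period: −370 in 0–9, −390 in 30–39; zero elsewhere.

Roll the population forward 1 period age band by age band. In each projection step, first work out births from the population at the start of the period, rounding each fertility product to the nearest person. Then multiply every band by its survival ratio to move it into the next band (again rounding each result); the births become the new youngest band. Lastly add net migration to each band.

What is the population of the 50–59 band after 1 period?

— Period 1 —
Births: 2800 × 0.106 = 297  |  17300 × 0.528 = 9134  |  5900 × 0.507 = 2991 — total 12422
10–19: 3100 × 0.969 = 3004
20–29: 11400 × 0.957 = 10910
30–39: 2800 × 0.965 = 2702
40–49: 17300 × 0.941 = 16279
50–59: 5900 × 0.953 = 5623
60+: 13000 × 0.924 + 5200 × 0.382 = 12012 + 1986 = 13998
Net migration: 0–9 − 370 → 12052; 30–39 − 390 → 2312
→ [12052, 3004, 10910, 2312, 16279, 5623, 13998]

5623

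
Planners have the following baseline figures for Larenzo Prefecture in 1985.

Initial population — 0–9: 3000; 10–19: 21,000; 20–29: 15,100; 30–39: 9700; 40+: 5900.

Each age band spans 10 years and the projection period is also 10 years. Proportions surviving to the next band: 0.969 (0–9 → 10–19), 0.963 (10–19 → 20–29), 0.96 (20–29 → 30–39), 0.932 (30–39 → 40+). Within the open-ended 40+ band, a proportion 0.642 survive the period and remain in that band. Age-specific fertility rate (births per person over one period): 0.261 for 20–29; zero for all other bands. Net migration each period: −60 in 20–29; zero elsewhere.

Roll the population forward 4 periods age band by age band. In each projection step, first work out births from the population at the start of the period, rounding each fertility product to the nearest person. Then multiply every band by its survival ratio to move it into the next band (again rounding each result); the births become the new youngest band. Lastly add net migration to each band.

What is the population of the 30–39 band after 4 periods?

— Period 1 —
Births: 15100 × 0.261 = 3941
10–19: 3000 × 0.969 = 2907
20–29: 21000 × 0.963 = 20223
30–39: 15100 × 0.96 = 14496
40+: 9700 × 0.932 + 5900 × 0.642 = 9040 + 3788 = 12828
Net migration: 20–29 − 60 → 20163
Giving 3941 / 2907 / 20163 / 14496 / 12828.
— Period 2 —
Births: 20163 × 0.261 = 5263
10–19: 3941 × 0.969 = 3819
20–29: 2907 × 0.963 = 2799
30–39: 20163 × 0.96 = 19356
40+: 14496 × 0.932 + 12828 × 0.642 = 13510 + 8236 = 21746
Net migration: 20–29 − 60 → 2739
Giving 5263 / 3819 / 2739 / 19356 / 21746.
— Period 3 —
Births: 2739 × 0.261 = 715
10–19: 5263 × 0.969 = 5100
20–29: 3819 × 0.963 = 3678
30–39: 2739 × 0.96 = 2629
40+: 19356 × 0.932 + 21746 × 0.642 = 18040 + 13961 = 32001
Net migration: 20–29 − 60 → 3618
Giving 715 / 5100 / 3618 / 2629 / 32001.
— Period 4 —
Births: 3618 × 0.261 = 944
10–19: 715 × 0.969 = 693
20–29: 5100 × 0.963 = 4911
30–39: 3618 × 0.96 = 3473
40+: 2629 × 0.932 + 32001 × 0.642 = 2450 + 20545 = 22995
Net migration: 20–29 − 60 → 4851
Giving 944 / 693 / 4851 / 3473 / 22995.

3473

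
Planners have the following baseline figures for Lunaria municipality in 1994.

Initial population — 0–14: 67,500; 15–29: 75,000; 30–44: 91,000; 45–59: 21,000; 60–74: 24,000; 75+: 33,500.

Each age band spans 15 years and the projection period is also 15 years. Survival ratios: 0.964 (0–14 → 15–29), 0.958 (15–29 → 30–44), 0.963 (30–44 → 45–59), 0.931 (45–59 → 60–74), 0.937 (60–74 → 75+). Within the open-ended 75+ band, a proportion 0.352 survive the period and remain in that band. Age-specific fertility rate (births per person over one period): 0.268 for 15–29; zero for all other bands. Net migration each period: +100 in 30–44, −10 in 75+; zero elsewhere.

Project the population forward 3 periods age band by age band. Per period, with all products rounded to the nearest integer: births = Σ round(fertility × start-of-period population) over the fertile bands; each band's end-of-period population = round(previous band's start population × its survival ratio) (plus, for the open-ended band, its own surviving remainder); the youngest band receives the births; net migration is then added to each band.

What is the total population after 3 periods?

Call the groups 1 to 6, youngest first.
[period 1]
Births: 75000 × 0.268 = 20100
Group 2: 67500 × 0.964 = 65070
Group 3: 75000 × 0.958 = 71850
Group 4: 91000 × 0.963 = 87633
Group 5: 21000 × 0.931 = 19551
Group 6: 24000 × 0.937 + 33500 × 0.352 = 22488 + 11792 = 34280
Net migration: Group 3 + 100 → 71950; Group 6 − 10 → 34270
Population now: 0–14=20100, 15–29=65070, 30–44=71950, 45–59=87633, 60–74=19551, 75+=34270
[period 2]
Births: 65070 × 0.268 = 17439
Group 2: 20100 × 0.964 = 19376
Group 3: 65070 × 0.958 = 62337
Group 4: 71950 × 0.963 = 69288
Group 5: 87633 × 0.931 = 81586
Group 6: 19551 × 0.937 + 34270 × 0.352 = 18319 + 12063 = 30382
Net migration: Group 3 + 100 → 62437; Group 6 − 10 → 30372
Population now: 0–14=17439, 15–29=19376, 30–44=62437, 45–59=69288, 60–74=81586, 75+=30372
[period 3]
Births: 19376 × 0.268 = 5193
Group 2: 17439 × 0.964 = 16811
Group 3: 19376 × 0.958 = 18562
Group 4: 62437 × 0.963 = 60127
Group 5: 69288 × 0.931 = 64507
Group 6: 81586 × 0.937 + 30372 × 0.352 = 76446 + 10691 = 87137
Net migration: Group 3 + 100 → 18662; Group 6 − 10 → 87127
Population now: 0–14=5193, 15–29=16811, 30–44=18662, 45–59=60127, 60–74=64507, 75+=87127
Total after period 3: 5193 + 16811 + 18662 + 60127 + 64507 + 87127 = 252427

252427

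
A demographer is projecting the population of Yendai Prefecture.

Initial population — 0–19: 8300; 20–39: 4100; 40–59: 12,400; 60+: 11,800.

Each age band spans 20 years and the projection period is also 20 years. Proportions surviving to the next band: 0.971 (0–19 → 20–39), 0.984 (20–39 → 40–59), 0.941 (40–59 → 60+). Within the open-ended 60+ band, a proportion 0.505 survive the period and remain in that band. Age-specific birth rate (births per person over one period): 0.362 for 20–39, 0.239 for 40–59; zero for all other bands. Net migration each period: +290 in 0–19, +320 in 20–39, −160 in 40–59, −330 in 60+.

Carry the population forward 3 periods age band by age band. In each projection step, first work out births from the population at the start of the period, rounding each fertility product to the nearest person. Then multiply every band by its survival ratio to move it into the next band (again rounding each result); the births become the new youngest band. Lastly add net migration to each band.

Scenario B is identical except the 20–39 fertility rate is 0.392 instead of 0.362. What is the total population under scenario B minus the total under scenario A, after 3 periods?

Period 1:
Births: 4100 × 0.362 = 1484  |  12400 × 0.239 = 2964 → total 4448
20–39: 8300 × 0.971 = 8059
40–59: 4100 × 0.984 = 4034
60+: 12400 × 0.941 + 11800 × 0.505 = 11668 + 5959 = 17627
Net migration: 0–19 + 290 → 4738; 20–39 + 320 → 8379; 40–59 − 160 → 3874; 60+ − 330 → 17297
End of period: [4738, 8379, 3874, 17297]
Period 2:
Births: 8379 × 0.362 = 3033  |  3874 × 0.239 = 926 → total 3959
20–39: 4738 × 0.971 = 4601
40–59: 8379 × 0.984 = 8245
60+: 3874 × 0.941 + 17297 × 0.505 = 3645 + 8735 = 12380
Net migration: 0–19 + 290 → 4249; 20–39 + 320 → 4921; 40–59 − 160 → 8085; 60+ − 330 → 12050
End of period: [4249, 4921, 8085, 12050]
Period 3:
Births: 4921 × 0.362 = 1781  |  8085 × 0.239 = 1932 → total 3713
20–39: 4249 × 0.971 = 4126
40–59: 4921 × 0.984 = 4842
60+: 8085 × 0.941 + 12050 × 0.505 = 7608 + 6085 = 13693
Net migration: 0–19 + 290 → 4003; 20–39 + 320 → 4446; 40–59 − 160 → 4682; 60+ − 330 → 13363
End of period: [4003, 4446, 4682, 13363]
Scenario A total after 3 periods: 26494
Scenario B projection —
Period 1:
Births: 4100 × 0.392 = 1607  |  12400 × 0.239 = 2964 → total 4571
20–39: 8300 × 0.971 = 8059
40–59: 4100 × 0.984 = 4034
60+: 12400 × 0.941 + 11800 × 0.505 = 11668 + 5959 = 17627
Net migration: 0–19 + 290 → 4861; 20–39 + 320 → 8379; 40–59 − 160 → 3874; 60+ − 330 → 17297
End of period: [4861, 8379, 3874, 17297]
Period 2:
Births: 8379 × 0.392 = 3285  |  3874 × 0.239 = 926 → total 4211
20–39: 4861 × 0.971 = 4720
40–59: 8379 × 0.984 = 8245
60+: 3874 × 0.941 + 17297 × 0.505 = 3645 + 8735 = 12380
Net migration: 0–19 + 290 → 4501; 20–39 + 320 → 5040; 40–59 − 160 → 8085; 60+ − 330 → 12050
End of period: [4501, 5040, 8085, 12050]
Period 3:
Births: 5040 × 0.392 = 1976  |  8085 × 0.239 = 1932 → total 3908
20–39: 4501 × 0.971 = 4370
40–59: 5040 × 0.984 = 4959
60+: 8085 × 0.941 + 12050 × 0.505 = 7608 + 6085 = 13693
Net migration: 0–19 + 290 → 4198; 20–39 + 320 → 4690; 40–59 − 160 → 4799; 60+ − 330 → 13363
End of period: [4198, 4690, 4799, 13363]
Scenario B total after 3 periods: 27050
Difference B − A = 27050 − 26494 = 556

556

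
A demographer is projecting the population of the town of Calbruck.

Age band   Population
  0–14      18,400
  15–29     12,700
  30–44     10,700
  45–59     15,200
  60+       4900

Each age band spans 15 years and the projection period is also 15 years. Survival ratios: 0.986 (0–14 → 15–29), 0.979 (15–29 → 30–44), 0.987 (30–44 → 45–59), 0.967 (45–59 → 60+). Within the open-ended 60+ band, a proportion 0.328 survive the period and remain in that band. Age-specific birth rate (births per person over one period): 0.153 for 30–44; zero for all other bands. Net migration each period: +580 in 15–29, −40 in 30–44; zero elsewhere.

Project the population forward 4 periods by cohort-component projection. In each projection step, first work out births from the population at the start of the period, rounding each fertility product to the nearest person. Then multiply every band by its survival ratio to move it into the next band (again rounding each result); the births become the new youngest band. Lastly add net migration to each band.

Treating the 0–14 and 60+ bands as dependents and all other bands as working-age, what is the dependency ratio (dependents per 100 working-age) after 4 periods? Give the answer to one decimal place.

[period 1]
Births: 10700 * 0.153 = 1637
15–29: 18400 * 0.986 = 18142
30–44: 12700 * 0.979 = 12433
45–59: 10700 * 0.987 = 10561
60+: 15200 * 0.967 + 4900 * 0.328 = 14698 + 1607 = 16305
Net migration: 15–29 + 580 → 18722; 30–44 − 40 → 12393
→ [1637, 18722, 12393, 10561, 16305]
[period 2]
Births: 12393 * 0.153 = 1896
15–29: 1637 * 0.986 = 1614
30–44: 18722 * 0.979 = 18329
45–59: 12393 * 0.987 = 12232
60+: 10561 * 0.967 + 16305 * 0.328 = 10212 + 5348 = 15560
Net migration: 15–29 + 580 → 2194; 30–44 − 40 → 18289
→ [1896, 2194, 18289, 12232, 15560]
[period 3]
Births: 18289 * 0.153 = 2798
15–29: 1896 * 0.986 = 1869
30–44: 2194 * 0.979 = 2148
45–59: 18289 * 0.987 = 18051
60+: 12232 * 0.967 + 15560 * 0.328 = 11828 + 5104 = 16932
Net migration: 15–29 + 580 → 2449; 30–44 − 40 → 2108
→ [2798, 2449, 2108, 18051, 16932]
[period 4]
Births: 2108 * 0.153 = 323
15–29: 2798 * 0.986 = 2759
30–44: 2449 * 0.979 = 2398
45–59: 2108 * 0.987 = 2081
60+: 18051 * 0.967 + 16932 * 0.328 = 17455 + 5554 = 23009
Net migration: 15–29 + 580 → 3339; 30–44 − 40 → 2358
→ [323, 3339, 2358, 2081, 23009]
Dependents (band 0–14 + band 60+) = 323 + 23009 = 23332; working-age = 7778; ratio = 23332/7778 × 100 = 300.0

300.0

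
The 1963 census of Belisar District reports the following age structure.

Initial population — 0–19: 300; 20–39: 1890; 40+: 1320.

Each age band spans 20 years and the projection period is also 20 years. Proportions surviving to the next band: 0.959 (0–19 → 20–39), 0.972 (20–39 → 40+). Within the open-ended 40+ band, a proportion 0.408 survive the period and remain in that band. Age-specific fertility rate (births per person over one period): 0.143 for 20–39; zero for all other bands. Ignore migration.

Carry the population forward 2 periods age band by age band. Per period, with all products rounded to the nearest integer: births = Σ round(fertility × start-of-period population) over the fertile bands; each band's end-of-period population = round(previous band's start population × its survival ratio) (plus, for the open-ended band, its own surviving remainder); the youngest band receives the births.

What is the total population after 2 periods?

[period 1]
Births: 1890 × 0.143 = 270
20–39: 300 × 0.959 = 288
40+: 1890 × 0.972 + 1320 × 0.408 = 1837 + 539 = 2376
Giving 270 / 288 / 2376.
[period 2]
Births: 288 × 0.143 = 41
20–39: 270 × 0.959 = 259
40+: 288 × 0.972 + 2376 × 0.408 = 280 + 969 = 1249
Giving 41 / 259 / 1249.
Total after period 2: 41 + 259 + 1249 = 1549

1549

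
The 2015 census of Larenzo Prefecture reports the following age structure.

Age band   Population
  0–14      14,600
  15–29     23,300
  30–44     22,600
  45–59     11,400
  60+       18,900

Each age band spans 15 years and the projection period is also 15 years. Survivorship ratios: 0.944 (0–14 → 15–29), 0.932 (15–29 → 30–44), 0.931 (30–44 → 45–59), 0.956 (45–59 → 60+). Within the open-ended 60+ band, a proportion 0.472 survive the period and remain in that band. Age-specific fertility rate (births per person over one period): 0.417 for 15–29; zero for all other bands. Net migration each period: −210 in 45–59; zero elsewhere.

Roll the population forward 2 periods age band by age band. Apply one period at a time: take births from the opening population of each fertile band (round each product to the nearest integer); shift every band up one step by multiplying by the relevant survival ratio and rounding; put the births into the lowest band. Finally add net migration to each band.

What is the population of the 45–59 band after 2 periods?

20008

— Period 1 —
Births: 23300 * 0.417 = 9716
15–29: 14600 * 0.944 = 13782
30–44: 23300 * 0.932 = 21716
45–59: 22600 * 0.931 = 21041
60+: 11400 * 0.956 + 18900 * 0.472 = 10898 + 8921 = 19819
Net migration: 45–59 − 210 → 20831
→ [9716, 13782, 21716, 20831, 19819]
— Period 2 —
Births: 13782 * 0.417 = 5747
15–29: 9716 * 0.944 = 9172
30–44: 13782 * 0.932 = 12845
45–59: 21716 * 0.931 = 20218
60+: 20831 * 0.956 + 19819 * 0.472 = 19914 + 9355 = 29269
Net migration: 45–59 − 210 → 20008
→ [5747, 9172, 12845, 20008, 29269]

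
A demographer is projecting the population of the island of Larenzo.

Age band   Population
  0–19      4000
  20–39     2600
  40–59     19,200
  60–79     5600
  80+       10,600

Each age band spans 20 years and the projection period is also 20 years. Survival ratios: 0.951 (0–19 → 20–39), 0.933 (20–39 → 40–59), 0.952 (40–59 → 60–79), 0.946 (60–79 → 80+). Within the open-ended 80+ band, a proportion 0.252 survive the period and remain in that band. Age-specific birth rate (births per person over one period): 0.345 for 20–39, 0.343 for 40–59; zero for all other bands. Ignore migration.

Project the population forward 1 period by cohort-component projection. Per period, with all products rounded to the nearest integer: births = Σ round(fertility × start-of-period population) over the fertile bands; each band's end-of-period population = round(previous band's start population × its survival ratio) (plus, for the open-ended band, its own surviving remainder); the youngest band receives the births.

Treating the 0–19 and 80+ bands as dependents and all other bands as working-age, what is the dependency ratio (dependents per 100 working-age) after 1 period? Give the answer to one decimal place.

Period 1:
Births: 2600 × 0.345 = 897 ; 19200 × 0.343 = 6586 → total 7483
20–39: 4000 × 0.951 = 3804
40–59: 2600 × 0.933 = 2426
60–79: 19200 × 0.952 = 18278
80+: 5600 × 0.946 + 10600 × 0.252 = 5298 + 2671 = 7969
End of period: [7483, 3804, 2426, 18278, 7969]
Dependents (band 0–19 + band 80+) = 7483 + 7969 = 15452; working-age = 24508; ratio = 15452/24508 × 100 = 63.0

63.0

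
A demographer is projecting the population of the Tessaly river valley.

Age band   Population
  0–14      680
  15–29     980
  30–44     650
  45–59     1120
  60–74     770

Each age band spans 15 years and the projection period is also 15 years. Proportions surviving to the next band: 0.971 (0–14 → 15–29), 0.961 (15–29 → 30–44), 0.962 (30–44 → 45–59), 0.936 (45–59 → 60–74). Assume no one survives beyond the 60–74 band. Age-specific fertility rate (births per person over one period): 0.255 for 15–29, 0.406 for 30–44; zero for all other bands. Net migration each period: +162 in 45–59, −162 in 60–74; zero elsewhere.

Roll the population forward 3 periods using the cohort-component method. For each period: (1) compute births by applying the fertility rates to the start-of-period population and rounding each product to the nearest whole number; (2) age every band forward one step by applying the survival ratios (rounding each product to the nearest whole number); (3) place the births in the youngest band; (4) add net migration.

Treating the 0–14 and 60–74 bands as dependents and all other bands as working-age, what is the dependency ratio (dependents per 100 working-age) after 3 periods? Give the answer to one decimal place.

68.4

[period 1]
Births: 980 * 0.255 = 250 ; 650 * 0.406 = 264 — total 514
15–29: 680 * 0.971 = 660
30–44: 980 * 0.961 = 942
45–59: 650 * 0.962 = 625
60–74: 1120 * 0.936 = 1048
Net migration: 45–59 + 162 → 787; 60–74 − 162 → 886
End of period: [514, 660, 942, 787, 886]
[period 2]
Births: 660 * 0.255 = 168 ; 942 * 0.406 = 382 — total 550
15–29: 514 * 0.971 = 499
30–44: 660 * 0.961 = 634
45–59: 942 * 0.962 = 906
60–74: 787 * 0.936 = 737
Net migration: 45–59 + 162 → 1068; 60–74 − 162 → 575
End of period: [550, 499, 634, 1068, 575]
[period 3]
Births: 499 * 0.255 = 127 ; 634 * 0.406 = 257 — total 384
15–29: 550 * 0.971 = 534
30–44: 499 * 0.961 = 480
45–59: 634 * 0.962 = 610
60–74: 1068 * 0.936 = 1000
Net migration: 45–59 + 162 → 772; 60–74 − 162 → 838
End of period: [384, 534, 480, 772, 838]
Dependents (band 0–14 + band 60–74) = 384 + 838 = 1222; working-age = 1786; ratio = 1222/1786 × 100 = 68.4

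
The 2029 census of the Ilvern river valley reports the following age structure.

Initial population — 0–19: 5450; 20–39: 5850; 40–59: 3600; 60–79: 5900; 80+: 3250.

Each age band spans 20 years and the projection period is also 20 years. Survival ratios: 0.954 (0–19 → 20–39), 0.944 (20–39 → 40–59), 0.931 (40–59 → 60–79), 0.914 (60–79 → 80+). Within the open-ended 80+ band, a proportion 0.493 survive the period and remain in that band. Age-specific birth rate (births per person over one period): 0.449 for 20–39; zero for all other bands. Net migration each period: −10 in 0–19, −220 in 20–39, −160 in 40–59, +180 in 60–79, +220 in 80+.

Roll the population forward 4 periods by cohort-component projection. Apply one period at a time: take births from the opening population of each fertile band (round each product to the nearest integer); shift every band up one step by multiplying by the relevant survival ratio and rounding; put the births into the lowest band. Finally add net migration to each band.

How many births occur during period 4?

855

[period 1]
Births: 5850 × 0.449 = 2627
20–39: 5450 × 0.954 = 5199
40–59: 5850 × 0.944 = 5522
60–79: 3600 × 0.931 = 3352
80+: 5900 × 0.914 + 3250 × 0.493 = 5393 + 1602 = 6995
Net migration: 0–19 − 10 → 2617; 20–39 − 220 → 4979; 40–59 − 160 → 5362; 60–79 + 180 → 3532; 80+ + 220 → 7215
Population now: 0–19=2617, 20–39=4979, 40–59=5362, 60–79=3532, 80+=7215
[period 2]
Births: 4979 × 0.449 = 2236
20–39: 2617 × 0.954 = 2497
40–59: 4979 × 0.944 = 4700
60–79: 5362 × 0.931 = 4992
80+: 3532 × 0.914 + 7215 × 0.493 = 3228 + 3557 = 6785
Net migration: 0–19 − 10 → 2226; 20–39 − 220 → 2277; 40–59 − 160 → 4540; 60–79 + 180 → 5172; 80+ + 220 → 7005
Population now: 0–19=2226, 20–39=2277, 40–59=4540, 60–79=5172, 80+=7005
[period 3]
Births: 2277 × 0.449 = 1022
20–39: 2226 × 0.954 = 2124
40–59: 2277 × 0.944 = 2149
60–79: 4540 × 0.931 = 4227
80+: 5172 × 0.914 + 7005 × 0.493 = 4727 + 3453 = 8180
Net migration: 0–19 − 10 → 1012; 20–39 − 220 → 1904; 40–59 − 160 → 1989; 60–79 + 180 → 4407; 80+ + 220 → 8400
Population now: 0–19=1012, 20–39=1904, 40–59=1989, 60–79=4407, 80+=8400
[period 4]
Births: 1904 × 0.449 = 855
20–39: 1012 × 0.954 = 965
40–59: 1904 × 0.944 = 1797
60–79: 1989 × 0.931 = 1852
80+: 4407 × 0.914 + 8400 × 0.493 = 4028 + 4141 = 8169
Net migration: 0–19 − 10 → 845; 20–39 − 220 → 745; 40–59 − 160 → 1637; 60–79 + 180 → 2032; 80+ + 220 → 8389
Population now: 0–19=845, 20–39=745, 40–59=1637, 60–79=2032, 80+=8389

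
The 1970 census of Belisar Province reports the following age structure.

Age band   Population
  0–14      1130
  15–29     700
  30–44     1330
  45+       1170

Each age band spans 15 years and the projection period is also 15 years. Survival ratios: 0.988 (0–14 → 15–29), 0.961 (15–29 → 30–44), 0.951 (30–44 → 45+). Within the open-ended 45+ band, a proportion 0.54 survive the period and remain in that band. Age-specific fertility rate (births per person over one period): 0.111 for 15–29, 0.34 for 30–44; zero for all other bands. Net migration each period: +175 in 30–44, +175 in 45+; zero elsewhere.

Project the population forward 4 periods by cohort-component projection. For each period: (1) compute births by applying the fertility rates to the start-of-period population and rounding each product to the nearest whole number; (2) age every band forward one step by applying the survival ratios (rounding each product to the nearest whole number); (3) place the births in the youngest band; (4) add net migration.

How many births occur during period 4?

After projecting period 1:
Births: 700 * 0.111 = 78  |  1330 * 0.34 = 452 → 530
15–29: 1130 * 0.988 = 1116
30–44: 700 * 0.961 = 673
45+: 1330 * 0.951 + 1170 * 0.54 = 1265 + 632 = 1897
Net migration: 30–44 + 175 → 848; 45+ + 175 → 2072
End of period: [530, 1116, 848, 2072]
After projecting period 2:
Births: 1116 * 0.111 = 124  |  848 * 0.34 = 288 → 412
15–29: 530 * 0.988 = 524
30–44: 1116 * 0.961 = 1072
45+: 848 * 0.951 + 2072 * 0.54 = 806 + 1119 = 1925
Net migration: 30–44 + 175 → 1247; 45+ + 175 → 2100
End of period: [412, 524, 1247, 2100]
After projecting period 3:
Births: 524 * 0.111 = 58  |  1247 * 0.34 = 424 → 482
15–29: 412 * 0.988 = 407
30–44: 524 * 0.961 = 504
45+: 1247 * 0.951 + 2100 * 0.54 = 1186 + 1134 = 2320
Net migration: 30–44 + 175 → 679; 45+ + 175 → 2495
End of period: [482, 407, 679, 2495]
After projecting period 4:
Births: 407 * 0.111 = 45  |  679 * 0.34 = 231 → 276
15–29: 482 * 0.988 = 476
30–44: 407 * 0.961 = 391
45+: 679 * 0.951 + 2495 * 0.54 = 646 + 1347 = 1993
Net migration: 30–44 + 175 → 566; 45+ + 175 → 2168
End of period: [276, 476, 566, 2168]

276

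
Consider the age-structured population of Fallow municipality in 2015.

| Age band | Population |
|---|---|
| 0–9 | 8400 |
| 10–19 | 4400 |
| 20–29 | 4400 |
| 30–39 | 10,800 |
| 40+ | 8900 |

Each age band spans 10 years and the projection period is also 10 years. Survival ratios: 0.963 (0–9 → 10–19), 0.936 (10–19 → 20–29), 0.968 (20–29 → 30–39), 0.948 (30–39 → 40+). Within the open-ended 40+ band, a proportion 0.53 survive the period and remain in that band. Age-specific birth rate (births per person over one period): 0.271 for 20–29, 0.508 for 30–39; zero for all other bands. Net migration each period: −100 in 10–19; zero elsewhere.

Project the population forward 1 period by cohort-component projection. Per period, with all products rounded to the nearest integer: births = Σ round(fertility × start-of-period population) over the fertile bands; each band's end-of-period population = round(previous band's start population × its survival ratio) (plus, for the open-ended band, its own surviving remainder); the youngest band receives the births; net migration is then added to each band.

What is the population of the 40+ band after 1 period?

14955

Period 1.
Births: 4400 × 0.271 = 1192 ; 10800 × 0.508 = 5486 → 6678
10–19: 8400 × 0.963 = 8089
20–29: 4400 × 0.936 = 4118
30–39: 4400 × 0.968 = 4259
40+: 10800 × 0.948 + 8900 × 0.53 = 10238 + 4717 = 14955
Net migration: 10–19 − 100 → 7989
→ [6678, 7989, 4118, 4259, 14955]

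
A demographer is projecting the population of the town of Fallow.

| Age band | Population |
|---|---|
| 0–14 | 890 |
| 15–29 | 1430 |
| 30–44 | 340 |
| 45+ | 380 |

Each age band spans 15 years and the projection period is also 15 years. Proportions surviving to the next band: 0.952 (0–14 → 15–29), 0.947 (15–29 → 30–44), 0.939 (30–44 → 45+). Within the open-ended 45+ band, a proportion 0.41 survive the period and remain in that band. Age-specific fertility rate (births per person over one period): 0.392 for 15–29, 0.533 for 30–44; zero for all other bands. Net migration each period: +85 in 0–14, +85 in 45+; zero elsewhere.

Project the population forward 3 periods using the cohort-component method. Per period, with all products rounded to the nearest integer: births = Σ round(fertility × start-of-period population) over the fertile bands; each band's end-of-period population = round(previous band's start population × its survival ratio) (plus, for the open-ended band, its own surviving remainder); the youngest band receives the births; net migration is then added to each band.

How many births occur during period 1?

742

Period 1:
Births: 1430 × 0.392 = 561 ; 340 × 0.533 = 181 ⇒ total 742
15–29: 890 × 0.952 = 847
30–44: 1430 × 0.947 = 1354
45+: 340 × 0.939 + 380 × 0.41 = 319 + 156 = 475
Net migration: 0–14 + 85 → 827; 45+ + 85 → 560
End of period: [827, 847, 1354, 560]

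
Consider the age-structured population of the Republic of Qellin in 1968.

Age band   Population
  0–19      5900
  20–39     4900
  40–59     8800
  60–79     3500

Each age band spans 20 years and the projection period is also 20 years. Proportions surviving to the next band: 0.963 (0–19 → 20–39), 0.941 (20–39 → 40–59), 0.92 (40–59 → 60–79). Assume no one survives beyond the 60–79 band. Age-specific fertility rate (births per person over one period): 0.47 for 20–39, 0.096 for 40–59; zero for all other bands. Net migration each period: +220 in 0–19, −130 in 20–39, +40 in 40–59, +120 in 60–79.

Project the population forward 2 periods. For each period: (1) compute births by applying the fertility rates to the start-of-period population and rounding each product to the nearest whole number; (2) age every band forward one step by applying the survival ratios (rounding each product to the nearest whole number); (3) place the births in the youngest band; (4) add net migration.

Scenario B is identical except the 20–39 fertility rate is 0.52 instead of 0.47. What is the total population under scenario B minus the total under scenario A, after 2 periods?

514

Numbering the bands 1..4 from youngest to oldest:
— Period 1 —
Births: 4900 * 0.47 = 2303 ; 8800 * 0.096 = 845 → total 3148
Band 2: 5900 * 0.963 = 5682
Band 3: 4900 * 0.941 = 4611
Band 4: 8800 * 0.92 = 8096
Net migration: Band 1 + 220 → 3368; Band 2 − 130 → 5552; Band 3 + 40 → 4651; Band 4 + 120 → 8216
Population now: 0–19=3368, 20–39=5552, 40–59=4651, 60–79=8216
— Period 2 —
Births: 5552 * 0.47 = 2609 ; 4651 * 0.096 = 446 → total 3055
Band 2: 3368 * 0.963 = 3243
Band 3: 5552 * 0.941 = 5224
Band 4: 4651 * 0.92 = 4279
Net migration: Band 1 + 220 → 3275; Band 2 − 130 → 3113; Band 3 + 40 → 5264; Band 4 + 120 → 4399
Population now: 0–19=3275, 20–39=3113, 40–59=5264, 60–79=4399
Scenario A total after 2 periods: 16051
Scenario B projection —
— Period 1 —
Births: 4900 * 0.52 = 2548 ; 8800 * 0.096 = 845 → total 3393
Band 2: 5900 * 0.963 = 5682
Band 3: 4900 * 0.941 = 4611
Band 4: 8800 * 0.92 = 8096
Net migration: Band 1 + 220 → 3613; Band 2 − 130 → 5552; Band 3 + 40 → 4651; Band 4 + 120 → 8216
Population now: 0–19=3613, 20–39=5552, 40–59=4651, 60–79=8216
— Period 2 —
Births: 5552 * 0.52 = 2887 ; 4651 * 0.096 = 446 → total 3333
Band 2: 3613 * 0.963 = 3479
Band 3: 5552 * 0.941 = 5224
Band 4: 4651 * 0.92 = 4279
Net migration: Band 1 + 220 → 3553; Band 2 − 130 → 3349; Band 3 + 40 → 5264; Band 4 + 120 → 4399
Population now: 0–19=3553, 20–39=3349, 40–59=5264, 60–79=4399
Scenario B total after 2 periods: 16565
Difference B − A = 16565 − 16051 = 514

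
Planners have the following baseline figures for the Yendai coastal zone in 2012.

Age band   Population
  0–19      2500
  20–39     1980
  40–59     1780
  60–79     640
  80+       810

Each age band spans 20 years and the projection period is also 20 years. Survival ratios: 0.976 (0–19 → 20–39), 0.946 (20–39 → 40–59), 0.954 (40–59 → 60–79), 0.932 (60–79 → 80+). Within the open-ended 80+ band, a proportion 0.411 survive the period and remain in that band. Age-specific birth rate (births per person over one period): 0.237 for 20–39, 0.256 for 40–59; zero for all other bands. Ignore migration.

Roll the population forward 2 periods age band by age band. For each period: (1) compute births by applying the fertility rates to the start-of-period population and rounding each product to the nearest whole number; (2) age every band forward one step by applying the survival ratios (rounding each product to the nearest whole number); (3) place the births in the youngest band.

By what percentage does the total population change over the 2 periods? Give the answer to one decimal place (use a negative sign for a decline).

(Bands numbered youngest = 1 to oldest = 5.)
Period 1.
Births: 1980 × 0.237 = 469, 1780 × 0.256 = 456 ⇒ total 925
Band 2: 2500 × 0.976 = 2440
Band 3: 1980 × 0.946 = 1873
Band 4: 1780 × 0.954 = 1698
Band 5: 640 × 0.932 + 810 × 0.411 = 596 + 333 = 929
Giving 925 / 2440 / 1873 / 1698 / 929.
Period 2.
Births: 2440 × 0.237 = 578, 1873 × 0.256 = 479 ⇒ total 1057
Band 2: 925 × 0.976 = 903
Band 3: 2440 × 0.946 = 2308
Band 4: 1873 × 0.954 = 1787
Band 5: 1698 × 0.932 + 929 × 0.411 = 1583 + 382 = 1965
Giving 1057 / 903 / 2308 / 1787 / 1965.
Total: 7710 → 8020; change = 310; percentage change = 4.0%

4.0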